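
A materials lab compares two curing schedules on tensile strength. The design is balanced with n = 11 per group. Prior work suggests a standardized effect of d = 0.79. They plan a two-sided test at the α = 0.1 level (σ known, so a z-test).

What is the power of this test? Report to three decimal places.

Power ≈ 0.583

Noncentrality parameter: δ = d·√(n/2) = 0.79 × √(11/2) = 1.8527
Critical value for a two-sided test at α = 0.1: z_{α/2} = 1.645.
Power = Φ(δ − 1.645) + Φ(−δ − 1.645) = Φ(0.208) + Φ(-3.498) = 0.5823 + 0.0002 = 0.5826.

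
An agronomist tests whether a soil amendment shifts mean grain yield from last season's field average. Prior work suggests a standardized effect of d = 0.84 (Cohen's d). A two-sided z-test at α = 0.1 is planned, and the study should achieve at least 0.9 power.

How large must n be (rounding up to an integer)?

For power 0.9 need Φ(δ − z_{0.05}) = 0.9, so δ = z_{0.05} + z_{0.10} = 1.645 + 1.282 = 2.926.
(Ignoring the negligible lower-tail rejection probability gives the usual closed-form inversion.)
δ = d·√n ⇒ n = (δ/d)² = (2.926 / 0.84)² = 12.14.
Round up to the next whole unit.

n = 13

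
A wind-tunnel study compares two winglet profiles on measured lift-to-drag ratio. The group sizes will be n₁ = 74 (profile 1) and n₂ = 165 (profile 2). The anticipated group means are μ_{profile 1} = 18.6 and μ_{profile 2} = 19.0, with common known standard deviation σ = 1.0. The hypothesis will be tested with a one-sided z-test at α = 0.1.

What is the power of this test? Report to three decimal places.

Power ≈ 0.943

Standardized effect: d = |μ_{profile 1} − μ_{profile 2}| / σ = |18.6 − 19.0| / 1.0 = 0.4000
Noncentrality parameter: λ = d / √(1/n₁ + 1/n₂) = 0.4000 / √(1/74 + 1/165) = 2.8590
One-sided α = 0.1 → critical value z_{0.1} = 1.282.
Power = Φ(λ − 1.282) = Φ(1.577) = 0.9427.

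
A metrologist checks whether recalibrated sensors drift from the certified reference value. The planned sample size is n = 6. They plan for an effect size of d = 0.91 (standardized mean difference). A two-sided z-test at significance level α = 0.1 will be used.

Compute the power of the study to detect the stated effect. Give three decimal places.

Noncentrality parameter: δ = d·√n = 0.91 × √6 = 2.2290
Critical value for a two-sided test at α = 0.1: z_{α/2} = 1.645.
Power = Φ(δ − 1.645) + Φ(−δ − 1.645) = Φ(0.584) + Φ(-3.874) = 0.7205 + 0.0001 = 0.7205.

Power ≈ 0.721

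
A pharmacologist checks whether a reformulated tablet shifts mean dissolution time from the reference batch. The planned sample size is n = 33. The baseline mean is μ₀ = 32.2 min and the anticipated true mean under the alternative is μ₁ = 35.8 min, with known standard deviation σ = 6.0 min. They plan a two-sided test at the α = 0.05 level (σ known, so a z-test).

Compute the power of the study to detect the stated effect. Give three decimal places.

Standardized effect: d = |μ₁ − μ₀| / σ = |35.8 − 32.2| / 6.0 = 0.6000
Noncentrality parameter: δ = d·√n = 0.6000 × √33 = 3.4467
Critical value for a two-sided test at α = 0.05: z_{α/2} = 1.960.
Power = Φ(δ − 1.960) + Φ(−δ − 1.960) = Φ(1.487) + Φ(-5.407) = 0.9315 + 0.0000 = 0.9315.

Power ≈ 0.931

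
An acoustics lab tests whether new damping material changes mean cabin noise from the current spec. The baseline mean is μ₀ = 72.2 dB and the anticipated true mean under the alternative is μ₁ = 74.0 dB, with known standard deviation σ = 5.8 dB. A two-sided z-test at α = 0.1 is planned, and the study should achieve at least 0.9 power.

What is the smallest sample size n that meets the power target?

Standardized effect: d = |μ₁ − μ₀| / σ = |74.0 − 72.2| / 5.8 = 0.3103
Set Φ(δ − 1.645) = 0.9; then δ − 1.645 = Φ⁻¹(0.9) = 1.282, giving δ = 2.926.
(The Φ(−δ − z_{α/2}) term is vanishingly small for δ > 0 and is dropped in the standard sample-size formula.)
δ = d·√n ⇒ n = (δ/d)² = (2.926 / 0.3103)² = 88.92.
Round up to the next whole unit.

n = 89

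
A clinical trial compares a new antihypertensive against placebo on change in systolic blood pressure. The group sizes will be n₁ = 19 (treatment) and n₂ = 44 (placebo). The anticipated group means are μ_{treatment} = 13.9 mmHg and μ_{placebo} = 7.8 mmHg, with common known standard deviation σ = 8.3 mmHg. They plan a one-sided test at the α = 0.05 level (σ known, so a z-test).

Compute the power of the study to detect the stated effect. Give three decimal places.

Standardized effect: d = |μ_{treatment} − μ_{placebo}| / σ = |13.9 − 7.8| / 8.3 = 0.7349
Noncentrality parameter: δ = d / √(1/n₁ + 1/n₂) = 0.7349 / √(1/19 + 1/44) = 2.6772
One-sided α = 0.05 → critical value z_{0.05} = 1.645.
Power = P(Z > 1.645 − δ) = Φ(1.032) = 0.8491.

Power ≈ 0.849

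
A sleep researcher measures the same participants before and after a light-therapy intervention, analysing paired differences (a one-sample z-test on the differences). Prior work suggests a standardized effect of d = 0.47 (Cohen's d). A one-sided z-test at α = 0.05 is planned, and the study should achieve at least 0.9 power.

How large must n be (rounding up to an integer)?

Set Φ(δ − 1.645) = 0.9; then δ − 1.645 = Φ⁻¹(0.9) = 1.282, giving δ = 2.926.
δ = d·√n ⇒ n = (δ/d)² = (2.926 / 0.47)² = 38.77.
Round up to the next whole unit.

n = 39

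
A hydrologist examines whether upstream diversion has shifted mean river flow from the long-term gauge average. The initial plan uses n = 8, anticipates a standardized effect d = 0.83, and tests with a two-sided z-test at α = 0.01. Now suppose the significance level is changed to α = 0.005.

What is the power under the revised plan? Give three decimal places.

Power ≈ 0.323

δ = d·√n = 0.83 × √8 = 2.3476 (unchanged). New critical value: z_{0.0025} = 2.807.
Revised power = Φ(δ − 2.807) + Φ(−δ − 2.807) = Φ(-0.459) + Φ(-5.155) = 0.3230 + 0.0000 = 0.3230.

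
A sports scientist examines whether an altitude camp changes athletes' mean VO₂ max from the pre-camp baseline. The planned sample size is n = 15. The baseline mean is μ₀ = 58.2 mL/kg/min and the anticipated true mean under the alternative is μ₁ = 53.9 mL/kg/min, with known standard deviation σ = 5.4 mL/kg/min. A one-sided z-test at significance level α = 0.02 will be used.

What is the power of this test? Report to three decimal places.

Standardized effect: d = |μ₁ − μ₀| / σ = |53.9 − 58.2| / 5.4 = 0.7963
Noncentrality parameter: δ = d·√n = 0.7963 × √15 = 3.0840
One-sided α = 0.02 → critical value z_{0.02} = 2.054.
Power = Φ(δ − 2.054) = Φ(1.030) = 0.8486.

Power ≈ 0.849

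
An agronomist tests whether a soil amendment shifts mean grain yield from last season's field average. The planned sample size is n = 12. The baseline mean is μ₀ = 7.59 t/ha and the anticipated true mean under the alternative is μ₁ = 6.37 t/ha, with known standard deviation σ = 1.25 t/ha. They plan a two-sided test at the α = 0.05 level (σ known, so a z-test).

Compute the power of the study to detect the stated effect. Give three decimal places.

Standardized effect: d = |μ₁ − μ₀| / σ = |6.37 − 7.59| / 1.25 = 0.9760
Noncentrality parameter: δ = d·√n = 0.9760 × √12 = 3.3810
Critical value for a two-sided test at α = 0.05: z_{α/2} = 1.960.
Power = Φ(δ − 1.960) + Φ(−δ − 1.960) = Φ(1.421) + Φ(-5.341) = 0.9223 + 0.0000 = 0.9223.

Power ≈ 0.922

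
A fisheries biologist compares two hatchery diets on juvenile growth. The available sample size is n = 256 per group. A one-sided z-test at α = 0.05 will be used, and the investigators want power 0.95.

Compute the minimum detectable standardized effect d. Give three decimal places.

Required noncentrality: δ = z_{0.05} + z_{0.05} = 1.645 + 1.645 = 3.290.
δ = d·√(n/2) ⇒ d = δ/√(n/2) = 3.290/√(256/2) = 0.2908.

d ≈ 0.291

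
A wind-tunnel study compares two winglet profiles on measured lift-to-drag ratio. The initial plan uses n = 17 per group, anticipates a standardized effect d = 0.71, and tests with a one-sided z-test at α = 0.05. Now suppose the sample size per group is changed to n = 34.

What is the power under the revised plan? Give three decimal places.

With n = 34 per group: δ = d·√(n/2) = 0.71 × √(34/2) = 2.9274. Critical value z_{0.05} = 1.645.
Revised power = P(Z > 1.645 − δ) = Φ(1.283) = 0.9002.

Power ≈ 0.900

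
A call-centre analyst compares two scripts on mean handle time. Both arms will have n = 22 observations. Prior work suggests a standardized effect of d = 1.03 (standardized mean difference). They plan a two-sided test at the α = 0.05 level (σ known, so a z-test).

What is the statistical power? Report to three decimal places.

Power ≈ 0.927

Noncentrality parameter: δ = d·√(n/2) = 1.03 × √(22/2) = 3.4161
Two-sided α = 0.05 → critical value z_{0.025} = 1.960.
Power = Φ(δ − 1.960) + Φ(−δ − 1.960) = Φ(1.456) + Φ(-5.376) = 0.9273 + 0.0000 = 0.9273.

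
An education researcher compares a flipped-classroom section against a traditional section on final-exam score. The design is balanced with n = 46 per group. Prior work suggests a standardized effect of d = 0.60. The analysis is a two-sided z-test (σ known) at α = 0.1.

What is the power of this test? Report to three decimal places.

Noncentrality parameter: δ = d·√(n/2) = 0.60 × √(46/2) = 2.8775
Two-sided α = 0.1 → critical value z_{0.05} = 1.645.
Power = Φ(δ − 1.645) + Φ(−δ − 1.645) = Φ(1.233) + Φ(-4.522) = 0.8911 + 0.0000 = 0.8911.

Power ≈ 0.891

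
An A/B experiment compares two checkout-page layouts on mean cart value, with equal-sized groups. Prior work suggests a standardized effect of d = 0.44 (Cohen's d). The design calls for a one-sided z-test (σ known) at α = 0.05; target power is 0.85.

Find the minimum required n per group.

n = 75 per group

Set Φ(δ − 1.645) = 0.85; then δ − 1.645 = Φ⁻¹(0.85) = 1.036, giving δ = 2.681.
δ = d·√(n/2) ⇒ n = 2(δ/d)² = 2 × (2.681 / 0.44)² = 74.27.
Round up to the next whole unit.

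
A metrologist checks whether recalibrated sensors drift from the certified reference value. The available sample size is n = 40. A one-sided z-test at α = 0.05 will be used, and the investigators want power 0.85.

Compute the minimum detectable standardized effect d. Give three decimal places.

d ≈ 0.424

Required noncentrality: δ = z_{0.05} + z_{0.15} = 1.645 + 1.036 = 2.681.
δ = d·√n ⇒ d = δ/√n = 2.681/√40 = 0.4239.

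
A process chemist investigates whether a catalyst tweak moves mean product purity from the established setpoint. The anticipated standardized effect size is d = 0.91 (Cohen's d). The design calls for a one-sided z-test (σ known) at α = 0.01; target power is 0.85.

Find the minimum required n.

n = 14

For power 0.85 need Φ(δ − z_{0.01}) = 0.85, so δ = z_{0.01} + z_{0.15} = 2.326 + 1.036 = 3.363.
δ = d·√n ⇒ n = (δ/d)² = (3.363 / 0.91)² = 13.66.
Round up to the next whole unit.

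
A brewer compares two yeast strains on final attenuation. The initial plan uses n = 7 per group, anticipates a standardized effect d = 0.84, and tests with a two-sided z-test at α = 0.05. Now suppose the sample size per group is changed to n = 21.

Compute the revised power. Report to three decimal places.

With n = 21 per group: δ = d·√(n/2) = 0.84 × √(21/2) = 2.7219. Critical value z_{0.025} = 1.960.
Revised power = Φ(δ − 1.960) + Φ(−δ − 1.960) = Φ(0.762) + Φ(-4.682) = 0.7770 + 0.0000 = 0.7770.

Power ≈ 0.777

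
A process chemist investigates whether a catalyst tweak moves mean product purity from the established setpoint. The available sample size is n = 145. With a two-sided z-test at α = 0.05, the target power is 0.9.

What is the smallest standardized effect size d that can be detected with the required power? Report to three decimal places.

Required noncentrality: δ = z_{0.025} + z_{0.10} = 1.960 + 1.282 = 3.242.
(Lower-tail contribution to power is negligible for δ > 0.)
δ = d·√n ⇒ d = δ/√n = 3.242/√145 = 0.2692.

d ≈ 0.269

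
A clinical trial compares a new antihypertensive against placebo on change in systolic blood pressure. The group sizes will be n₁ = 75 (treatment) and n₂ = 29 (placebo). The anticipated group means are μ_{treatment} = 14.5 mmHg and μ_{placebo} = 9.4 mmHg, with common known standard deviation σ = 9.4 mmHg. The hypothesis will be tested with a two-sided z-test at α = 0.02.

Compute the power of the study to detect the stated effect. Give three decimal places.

Standardized effect: d = |μ_{treatment} − μ_{placebo}| / σ = |14.5 − 9.4| / 9.4 = 0.5426
Noncentrality parameter: δ = d / √(1/n₁ + 1/n₂) = 0.5426 / √(1/75 + 1/29) = 2.4812
Two-sided α = 0.02 → critical value z_{0.01} = 2.326.
Power = Φ(δ − 2.326) + Φ(−δ − 2.326) = Φ(0.155) + Φ(-4.808) = 0.5615 + 0.0000 = 0.5615.

Power ≈ 0.562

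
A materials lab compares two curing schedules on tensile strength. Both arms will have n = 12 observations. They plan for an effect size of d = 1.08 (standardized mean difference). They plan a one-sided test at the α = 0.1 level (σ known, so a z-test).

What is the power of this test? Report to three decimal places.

Power ≈ 0.914

Noncentrality parameter: δ = d·√(n/2) = 1.08 × √(12/2) = 2.6454
Critical value for a one-sided test at α = 0.1: z_α = 1.282.
Power = Φ(δ − 1.282) = Φ(1.364) = 0.9137.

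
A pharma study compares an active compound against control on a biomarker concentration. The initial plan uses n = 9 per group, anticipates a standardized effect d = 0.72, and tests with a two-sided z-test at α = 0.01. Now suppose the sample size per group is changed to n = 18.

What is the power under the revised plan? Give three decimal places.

With n = 18 per group: δ = d·√(n/2) = 0.72 × √(18/2) = 2.1600. Critical value z_{0.005} = 2.576.
Revised power = Φ(δ − 2.576) + Φ(−δ − 2.576) = Φ(-0.416) + Φ(-4.736) = 0.3388 + 0.0000 = 0.3388.

Power ≈ 0.339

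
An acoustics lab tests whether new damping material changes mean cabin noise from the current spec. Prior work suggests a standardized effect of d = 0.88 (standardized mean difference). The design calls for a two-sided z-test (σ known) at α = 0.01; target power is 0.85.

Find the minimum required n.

n = 17

For power 0.85 need Φ(δ − z_{0.005}) = 0.85, so δ = z_{0.005} + z_{0.15} = 2.576 + 1.036 = 3.612.
(For δ > 0 the lower-tail rejection region contributes negligibly to power, so the one-term inversion is standard.)
δ = d·√n ⇒ n = (δ/d)² = (3.612 / 0.88)² = 16.85.
Round up to the next whole unit.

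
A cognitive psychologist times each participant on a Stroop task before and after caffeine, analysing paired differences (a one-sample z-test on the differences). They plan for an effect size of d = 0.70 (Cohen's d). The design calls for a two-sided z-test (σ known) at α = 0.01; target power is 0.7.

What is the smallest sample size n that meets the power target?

n = 20

Set Φ(δ − 2.576) = 0.7; then δ − 2.576 = Φ⁻¹(0.7) = 0.524, giving δ = 3.100.
(For δ > 0 the lower-tail rejection region contributes negligibly to power, so the one-term inversion is standard.)
δ = d·√n ⇒ n = (δ/d)² = (3.100 / 0.70)² = 19.62.
Round up to the next whole unit.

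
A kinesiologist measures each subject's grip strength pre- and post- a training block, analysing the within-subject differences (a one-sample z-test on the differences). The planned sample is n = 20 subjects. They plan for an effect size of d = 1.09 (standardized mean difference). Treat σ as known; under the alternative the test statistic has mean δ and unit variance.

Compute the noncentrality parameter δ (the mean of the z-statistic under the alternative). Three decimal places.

δ ≈ 4.875

δ = d·√n = 1.09 × √20 = 4.8746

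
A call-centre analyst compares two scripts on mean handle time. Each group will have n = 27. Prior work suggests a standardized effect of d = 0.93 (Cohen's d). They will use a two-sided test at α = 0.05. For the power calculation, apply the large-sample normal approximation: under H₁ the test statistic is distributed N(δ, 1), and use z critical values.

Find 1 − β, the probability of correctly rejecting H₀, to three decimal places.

Power ≈ 0.927

Noncentrality parameter: δ = d·√(n/2) = 0.93 × √(27/2) = 3.4170
Two-sided α = 0.05 → critical value z_{0.025} = 1.960.
Power = Φ(δ − 1.960) + Φ(−δ − 1.960) = Φ(1.457) + Φ(-5.377) = 0.9275 + 0.0000 = 0.9275.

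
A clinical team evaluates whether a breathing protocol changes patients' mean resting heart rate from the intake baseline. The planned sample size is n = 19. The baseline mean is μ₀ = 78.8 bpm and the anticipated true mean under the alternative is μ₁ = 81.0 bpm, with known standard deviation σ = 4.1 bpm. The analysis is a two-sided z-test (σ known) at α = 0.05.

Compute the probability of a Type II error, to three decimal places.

Standardized effect: d = |μ₁ − μ₀| / σ = |81.0 − 78.8| / 4.1 = 0.5366
Noncentrality parameter: δ = d·√n = 0.5366 × √19 = 2.3389
Critical value for a two-sided test at α = 0.05: z_{α/2} = 1.960.
Power = Φ(δ − 1.960) + Φ(−δ − 1.960) = Φ(0.379) + Φ(-4.299) = 0.6476 + 0.0000 = 0.6476.
Type II error: β = 1 − power = 1 − 0.6476 = 0.3524.

β ≈ 0.352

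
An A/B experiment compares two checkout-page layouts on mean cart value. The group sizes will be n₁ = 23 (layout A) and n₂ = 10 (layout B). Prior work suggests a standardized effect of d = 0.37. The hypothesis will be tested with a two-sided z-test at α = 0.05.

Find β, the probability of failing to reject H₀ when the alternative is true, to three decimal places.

Noncentrality parameter: δ = d / √(1/n₁ + 1/n₂) = 0.37 / √(1/23 + 1/10) = 0.9768
Critical value for a two-sided test at α = 0.05: z_{α/2} = 1.960.
Power = Φ(δ − 1.960) + Φ(−δ − 1.960) = Φ(-0.983) + Φ(-2.937) = 0.1628 + 0.0017 = 0.1644.
Type II error: β = 1 − power = 1 − 0.1644 = 0.8356.

β ≈ 0.836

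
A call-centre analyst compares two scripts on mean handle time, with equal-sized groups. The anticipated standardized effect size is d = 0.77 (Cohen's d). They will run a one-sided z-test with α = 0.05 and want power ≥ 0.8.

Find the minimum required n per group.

n = 21 per group

Set Φ(δ − 1.645) = 0.8; then δ − 1.645 = Φ⁻¹(0.8) = 0.842, giving δ = 2.486.
δ = d·√(n/2) ⇒ n = 2(δ/d)² = 2 × (2.486 / 0.77)² = 20.86.
Round up to the next whole unit.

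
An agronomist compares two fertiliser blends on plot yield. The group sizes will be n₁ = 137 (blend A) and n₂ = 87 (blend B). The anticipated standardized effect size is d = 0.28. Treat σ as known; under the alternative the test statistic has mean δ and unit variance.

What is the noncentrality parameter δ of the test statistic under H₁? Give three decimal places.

δ ≈ 2.042

The noncentrality parameter scales effect size by the design's sample-size factor: δ = d / √(1/n₁ + 1/n₂) = 0.28 / √(1/137 + 1/87) = 2.0425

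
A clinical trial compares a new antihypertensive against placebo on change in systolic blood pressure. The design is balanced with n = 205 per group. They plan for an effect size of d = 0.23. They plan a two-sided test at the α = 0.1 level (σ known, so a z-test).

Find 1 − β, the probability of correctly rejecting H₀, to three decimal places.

Power ≈ 0.753

Noncentrality parameter: δ = d·√(n/2) = 0.23 × √(205/2) = 2.3286
Critical value for a two-sided test at α = 0.1: z_{α/2} = 1.645.
Power = Φ(δ − 1.645) + Φ(−δ − 1.645) = Φ(0.684) + Φ(-3.973) = 0.7529 + 0.0000 = 0.7530.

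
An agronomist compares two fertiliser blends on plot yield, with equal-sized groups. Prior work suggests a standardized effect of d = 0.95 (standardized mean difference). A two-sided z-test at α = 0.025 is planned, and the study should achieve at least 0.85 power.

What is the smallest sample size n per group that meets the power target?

For power 0.85 need Φ(δ − z_{0.0125}) = 0.85, so δ = z_{0.0125} + z_{0.15} = 2.241 + 1.036 = 3.278.
(Ignoring the negligible lower-tail rejection probability gives the usual closed-form inversion.)
δ = d·√(n/2) ⇒ n = 2(δ/d)² = 2 × (3.278 / 0.95)² = 23.81.
Round up to the next whole unit.

n = 24 per group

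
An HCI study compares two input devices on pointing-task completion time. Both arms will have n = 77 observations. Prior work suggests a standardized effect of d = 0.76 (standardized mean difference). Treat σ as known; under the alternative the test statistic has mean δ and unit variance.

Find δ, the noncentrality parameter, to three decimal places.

The noncentrality parameter scales effect size by the design's sample-size factor: δ = d·√(n/2) = 0.76 × √(77/2) = 4.7157

δ ≈ 4.716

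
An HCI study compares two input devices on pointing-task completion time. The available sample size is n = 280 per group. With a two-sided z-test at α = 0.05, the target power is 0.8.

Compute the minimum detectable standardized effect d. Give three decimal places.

d ≈ 0.237

Required noncentrality: δ = z_{0.025} + z_{0.20} = 1.960 + 0.842 = 2.802.
(The second rejection-region term Φ(−δ − z_{α/2}) is negligible and dropped.)
δ = d·√(n/2) ⇒ d = δ/√(n/2) = 2.802/√(280/2) = 0.2368.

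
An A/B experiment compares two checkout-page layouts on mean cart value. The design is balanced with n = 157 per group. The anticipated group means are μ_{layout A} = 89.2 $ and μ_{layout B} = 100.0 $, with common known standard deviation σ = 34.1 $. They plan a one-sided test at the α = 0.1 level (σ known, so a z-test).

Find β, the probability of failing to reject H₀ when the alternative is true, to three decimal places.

Standardized effect: d = |μ_{layout A} − μ_{layout B}| / σ = |89.2 − 100.0| / 34.1 = 0.3167
Noncentrality parameter: δ = d·√(n/2) = 0.3167 × √(157/2) = 2.8061
Critical value for a one-sided test at α = 0.1: z_α = 1.282.
Power = Φ(δ − 1.282) = Φ(1.525) = 0.9363.
Type II error: β = 1 − power = 1 − 0.9363 = 0.0637.

β ≈ 0.064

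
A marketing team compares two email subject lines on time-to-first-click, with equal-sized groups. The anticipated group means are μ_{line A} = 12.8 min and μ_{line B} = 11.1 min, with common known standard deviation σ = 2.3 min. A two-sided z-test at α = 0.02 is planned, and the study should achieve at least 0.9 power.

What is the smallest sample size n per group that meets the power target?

Standardized effect: d = |μ_{line A} − μ_{line B}| / σ = |12.8 − 11.1| / 2.3 = 0.7391
Set Φ(δ − 2.326) = 0.9; then δ − 2.326 = Φ⁻¹(0.9) = 1.282, giving δ = 3.608.
(For δ > 0 the lower-tail rejection region contributes negligibly to power, so the one-term inversion is standard.)
δ = d·√(n/2) ⇒ n = 2(δ/d)² = 2 × (3.608 / 0.7391)² = 47.65.
Rounding up, n = 48 per group.

n = 48 per group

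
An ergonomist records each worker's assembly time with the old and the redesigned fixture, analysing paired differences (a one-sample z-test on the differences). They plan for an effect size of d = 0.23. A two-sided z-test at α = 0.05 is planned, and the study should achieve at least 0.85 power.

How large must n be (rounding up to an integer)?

n = 170

Set Φ(δ − 1.960) = 0.85; then δ − 1.960 = Φ⁻¹(0.85) = 1.036, giving δ = 2.996.
(Ignoring the negligible lower-tail rejection probability gives the usual closed-form inversion.)
δ = d·√n ⇒ n = (δ/d)² = (2.996 / 0.23)² = 169.72.
Round up to the next whole unit.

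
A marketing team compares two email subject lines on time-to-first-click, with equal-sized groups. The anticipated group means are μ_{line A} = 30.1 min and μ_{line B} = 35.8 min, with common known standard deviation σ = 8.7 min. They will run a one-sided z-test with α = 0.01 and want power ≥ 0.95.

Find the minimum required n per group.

n = 74 per group

Standardized effect: d = |μ_{line A} − μ_{line B}| / σ = |30.1 − 35.8| / 8.7 = 0.6552
Set Φ(δ − 2.326) = 0.95; then δ − 2.326 = Φ⁻¹(0.95) = 1.645, giving δ = 3.971.
δ = d·√(n/2) ⇒ n = 2(δ/d)² = 2 × (3.971 / 0.6552)² = 73.48.
Rounding up, n = 74 per group.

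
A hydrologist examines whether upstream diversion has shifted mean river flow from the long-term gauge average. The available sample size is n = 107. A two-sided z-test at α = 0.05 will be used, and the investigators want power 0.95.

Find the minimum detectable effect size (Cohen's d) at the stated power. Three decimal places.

Required noncentrality: δ = z_{0.025} + z_{0.05} = 1.960 + 1.645 = 3.605.
(Lower-tail contribution to power is negligible for δ > 0.)
δ = d·√n ⇒ d = δ/√n = 3.605/√107 = 0.3485.

d ≈ 0.348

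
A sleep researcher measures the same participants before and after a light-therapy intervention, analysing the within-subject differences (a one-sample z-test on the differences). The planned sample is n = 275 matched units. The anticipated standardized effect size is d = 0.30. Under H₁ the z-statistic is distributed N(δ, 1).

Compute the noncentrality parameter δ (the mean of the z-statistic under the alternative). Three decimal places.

δ ≈ 4.975

The noncentrality parameter scales effect size by the design's sample-size factor: δ = d·√n = 0.30 × √275 = 4.9749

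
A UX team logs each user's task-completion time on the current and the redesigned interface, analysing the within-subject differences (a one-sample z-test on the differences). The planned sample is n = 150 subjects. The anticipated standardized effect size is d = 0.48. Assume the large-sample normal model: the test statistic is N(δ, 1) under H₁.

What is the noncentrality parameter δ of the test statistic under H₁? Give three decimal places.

δ = d·√n = 0.48 × √150 = 5.8788

δ ≈ 5.879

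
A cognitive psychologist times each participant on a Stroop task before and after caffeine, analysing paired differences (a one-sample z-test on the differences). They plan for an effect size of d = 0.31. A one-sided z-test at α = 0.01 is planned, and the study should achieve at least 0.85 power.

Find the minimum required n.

For power 0.85 need Φ(δ − z_{0.01}) = 0.85, so δ = z_{0.01} + z_{0.15} = 2.326 + 1.036 = 3.363.
δ = d·√n ⇒ n = (δ/d)² = (3.363 / 0.31)² = 117.67.
Rounding up, n = 118.

n = 118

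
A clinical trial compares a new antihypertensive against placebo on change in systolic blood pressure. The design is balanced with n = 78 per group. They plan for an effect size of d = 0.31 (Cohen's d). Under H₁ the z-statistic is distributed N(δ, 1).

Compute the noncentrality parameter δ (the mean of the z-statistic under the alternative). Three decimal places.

δ = d·√(n/2) = 0.31 × √(78/2) = 1.9359

δ ≈ 1.936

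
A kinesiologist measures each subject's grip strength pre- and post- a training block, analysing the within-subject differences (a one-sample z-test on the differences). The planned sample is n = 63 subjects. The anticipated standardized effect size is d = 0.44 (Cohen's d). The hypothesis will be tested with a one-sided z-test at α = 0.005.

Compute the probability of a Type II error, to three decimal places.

β ≈ 0.180

Noncentrality parameter: δ = d·√n = 0.44 × √63 = 3.4924
One-sided α = 0.005 → critical value z_{0.005} = 2.576.
Power = P(Z > 2.576 − δ) = Φ(0.917) = 0.8203.
Type II error: β = 1 − power = 1 − 0.8203 = 0.1797.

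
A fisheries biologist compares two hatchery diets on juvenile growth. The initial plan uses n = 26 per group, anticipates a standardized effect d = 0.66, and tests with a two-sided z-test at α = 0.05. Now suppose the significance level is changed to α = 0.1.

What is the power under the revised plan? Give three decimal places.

Power ≈ 0.769

δ = d·√(n/2) = 0.66 × √(26/2) = 2.3797 (unchanged). New critical value: z_{0.05} = 1.645.
Revised power = Φ(δ − 1.645) + Φ(−δ − 1.645) = Φ(0.735) + Φ(-4.025) = 0.7688 + 0.0000 = 0.7688.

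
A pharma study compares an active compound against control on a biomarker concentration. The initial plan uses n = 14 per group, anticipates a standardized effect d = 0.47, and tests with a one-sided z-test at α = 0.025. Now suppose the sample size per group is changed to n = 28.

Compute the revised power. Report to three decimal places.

With n = 28 per group: δ = d·√(n/2) = 0.47 × √(28/2) = 1.7586. Critical value z_{0.025} = 1.960.
Revised power = P(Z > 1.960 − δ) = Φ(-0.201) = 0.4202.

Power ≈ 0.420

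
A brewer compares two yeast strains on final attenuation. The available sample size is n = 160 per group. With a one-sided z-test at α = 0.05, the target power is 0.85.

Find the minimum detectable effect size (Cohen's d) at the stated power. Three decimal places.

d ≈ 0.300

Required noncentrality: δ = z_{0.05} + z_{0.15} = 1.645 + 1.036 = 2.681.
δ = d·√(n/2) ⇒ d = δ/√(n/2) = 2.681/√(160/2) = 0.2998.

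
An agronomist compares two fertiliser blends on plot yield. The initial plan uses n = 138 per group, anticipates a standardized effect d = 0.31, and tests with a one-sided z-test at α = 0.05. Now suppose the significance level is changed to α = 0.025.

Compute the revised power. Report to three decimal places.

Power ≈ 0.731

δ = d·√(n/2) = 0.31 × √(138/2) = 2.5751 (unchanged). New critical value: z_{0.025} = 1.960.
Revised power = Φ(δ − 1.960) = Φ(0.615) = 0.7308.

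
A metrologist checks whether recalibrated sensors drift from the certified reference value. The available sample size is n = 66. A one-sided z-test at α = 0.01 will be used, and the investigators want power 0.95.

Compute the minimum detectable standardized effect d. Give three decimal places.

d ≈ 0.489

Need Φ(δ − 2.326) = 0.95, so δ = 2.326 + 1.645 = 3.971.
δ = d·√n ⇒ d = δ/√n = 3.971/√66 = 0.4888.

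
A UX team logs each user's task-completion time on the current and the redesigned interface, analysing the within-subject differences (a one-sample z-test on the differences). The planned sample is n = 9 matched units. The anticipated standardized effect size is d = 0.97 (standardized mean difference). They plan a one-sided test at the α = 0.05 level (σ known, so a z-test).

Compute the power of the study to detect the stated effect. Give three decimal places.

Noncentrality parameter: δ = d·√n = 0.97 × √9 = 2.9100
Critical value for a one-sided test at α = 0.05: z_α = 1.645.
Power = P(Z > 1.645 − δ) = Φ(1.265) = 0.8971.

Power ≈ 0.897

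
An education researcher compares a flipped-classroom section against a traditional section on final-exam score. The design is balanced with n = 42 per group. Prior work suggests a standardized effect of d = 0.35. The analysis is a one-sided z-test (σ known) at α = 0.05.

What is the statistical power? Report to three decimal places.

Power ≈ 0.484

Noncentrality parameter: δ = d·√(n/2) = 0.35 × √(42/2) = 1.6039
One-sided α = 0.05 → critical value z_{0.05} = 1.645.
Power = Φ(δ − 1.645) = Φ(-0.041) = 0.4837.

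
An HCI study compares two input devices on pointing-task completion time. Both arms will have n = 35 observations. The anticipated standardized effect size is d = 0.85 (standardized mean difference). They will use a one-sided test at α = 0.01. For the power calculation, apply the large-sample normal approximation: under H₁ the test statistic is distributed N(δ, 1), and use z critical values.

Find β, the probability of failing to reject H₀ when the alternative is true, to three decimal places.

β ≈ 0.109

Noncentrality parameter: δ = d·√(n/2) = 0.85 × √(35/2) = 3.5558
Critical value for a one-sided test at α = 0.01: z_α = 2.326.
Power = Φ(δ − 2.326) = Φ(1.229) = 0.8905.
Type II error: β = 1 − power = 1 − 0.8905 = 0.1095.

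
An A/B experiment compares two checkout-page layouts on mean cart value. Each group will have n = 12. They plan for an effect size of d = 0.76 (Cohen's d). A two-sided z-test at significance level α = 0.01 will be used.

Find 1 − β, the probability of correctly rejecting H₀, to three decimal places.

Noncentrality parameter: δ = d·√(n/2) = 0.76 × √(12/2) = 1.8616
Critical value for a two-sided test at α = 0.01: z_{α/2} = 2.576.
Power = Φ(δ − 2.576) + Φ(−δ − 2.576) = Φ(-0.714) + Φ(-4.437) = 0.2375 + 0.0000 = 0.2376.

Power ≈ 0.238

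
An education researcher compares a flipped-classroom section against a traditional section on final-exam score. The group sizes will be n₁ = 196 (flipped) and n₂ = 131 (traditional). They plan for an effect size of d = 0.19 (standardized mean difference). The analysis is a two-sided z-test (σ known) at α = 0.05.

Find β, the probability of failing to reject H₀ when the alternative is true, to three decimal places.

Noncentrality parameter: δ = d / √(1/n₁ + 1/n₂) = 0.19 / √(1/196 + 1/131) = 1.6836
Two-sided α = 0.05 → critical value z_{0.025} = 1.960.
Power = Φ(δ − 1.960) + Φ(−δ − 1.960) = Φ(-0.276) + Φ(-3.644) = 0.3911 + 0.0001 = 0.3913.
Type II error: β = 1 − power = 1 − 0.3913 = 0.6087.

β ≈ 0.609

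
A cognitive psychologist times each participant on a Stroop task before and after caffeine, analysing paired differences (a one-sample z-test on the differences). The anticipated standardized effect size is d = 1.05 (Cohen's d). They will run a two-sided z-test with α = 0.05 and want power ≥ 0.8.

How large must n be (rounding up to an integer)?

n = 8

For power 0.8 need Φ(δ − z_{0.025}) = 0.8, so δ = z_{0.025} + z_{0.20} = 1.960 + 0.842 = 2.802.
(For δ > 0 the lower-tail rejection region contributes negligibly to power, so the one-term inversion is standard.)
δ = d·√n ⇒ n = (δ/d)² = (2.802 / 1.05)² = 7.12.
Rounding up, n = 8.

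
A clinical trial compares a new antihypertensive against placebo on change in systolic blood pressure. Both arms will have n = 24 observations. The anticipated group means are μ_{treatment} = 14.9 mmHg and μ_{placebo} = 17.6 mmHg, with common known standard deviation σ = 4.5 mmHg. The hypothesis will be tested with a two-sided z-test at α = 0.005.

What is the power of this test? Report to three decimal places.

Standardized effect: d = |μ_{treatment} − μ_{placebo}| / σ = |14.9 − 17.6| / 4.5 = 0.6000
Noncentrality parameter: δ = d·√(n/2) = 0.6000 × √(24/2) = 2.0785
Critical value for a two-sided test at α = 0.005: z_{α/2} = 2.807.
Power = Φ(δ − 2.807) + Φ(−δ − 2.807) = Φ(-0.729) + Φ(-4.885) = 0.2331 + 0.0000 = 0.2331.

Power ≈ 0.233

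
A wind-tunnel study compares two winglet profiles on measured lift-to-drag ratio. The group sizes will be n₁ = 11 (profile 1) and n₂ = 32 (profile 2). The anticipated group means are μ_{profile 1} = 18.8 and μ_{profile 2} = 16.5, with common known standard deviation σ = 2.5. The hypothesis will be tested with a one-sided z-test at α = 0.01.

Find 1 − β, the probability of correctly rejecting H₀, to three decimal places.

Standardized effect: d = |μ_{profile 1} − μ_{profile 2}| / σ = |18.8 − 16.5| / 2.5 = 0.9200
Noncentrality parameter: δ = d / √(1/n₁ + 1/n₂) = 0.9200 / √(1/11 + 1/32) = 2.6322
Critical value for a one-sided test at α = 0.01: z_α = 2.326.
Power = P(Z > 2.326 − δ) = Φ(0.306) = 0.6202.

Power ≈ 0.620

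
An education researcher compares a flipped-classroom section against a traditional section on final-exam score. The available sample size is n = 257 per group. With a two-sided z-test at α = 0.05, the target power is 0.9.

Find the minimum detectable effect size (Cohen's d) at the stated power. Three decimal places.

Required noncentrality: δ = z_{0.025} + z_{0.10} = 1.960 + 1.282 = 3.242.
(The second rejection-region term Φ(−δ − z_{α/2}) is negligible and dropped.)
δ = d·√(n/2) ⇒ d = δ/√(n/2) = 3.242/√(257/2) = 0.2860.

d ≈ 0.286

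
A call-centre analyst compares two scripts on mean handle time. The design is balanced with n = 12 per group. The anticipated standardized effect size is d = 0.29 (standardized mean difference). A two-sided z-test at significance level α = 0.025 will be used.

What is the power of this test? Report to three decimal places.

Power ≈ 0.064

Noncentrality parameter: δ = d·√(n/2) = 0.29 × √(12/2) = 0.7104
Critical value for a two-sided test at α = 0.025: z_{α/2} = 2.241.
Power = Φ(δ − 2.241) + Φ(−δ − 2.241) = Φ(-1.531) + Φ(-2.952) = 0.0629 + 0.0016 = 0.0645.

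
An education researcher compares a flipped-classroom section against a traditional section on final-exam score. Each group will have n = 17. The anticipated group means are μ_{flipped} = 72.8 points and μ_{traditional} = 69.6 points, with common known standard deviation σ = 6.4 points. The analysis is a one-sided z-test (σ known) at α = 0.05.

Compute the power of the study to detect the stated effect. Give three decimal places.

Power ≈ 0.426

Standardized effect: d = |μ_{flipped} − μ_{traditional}| / σ = |72.8 − 69.6| / 6.4 = 0.5000
Noncentrality parameter: λ = d·√(n/2) = 0.5000 × √(17/2) = 1.4577
One-sided α = 0.05 → critical value z_{0.05} = 1.645.
Power = P(Z > 1.645 − λ) = Φ(-0.187) = 0.4258.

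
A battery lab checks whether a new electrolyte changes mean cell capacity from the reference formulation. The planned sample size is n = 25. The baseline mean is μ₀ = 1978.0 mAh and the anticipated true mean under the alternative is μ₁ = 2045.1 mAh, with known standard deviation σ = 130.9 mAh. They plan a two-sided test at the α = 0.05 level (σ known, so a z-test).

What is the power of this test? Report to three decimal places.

Standardized effect: d = |μ₁ − μ₀| / σ = |2045.1 − 1978.0| / 130.9 = 0.5126
Noncentrality parameter: λ = d·√n = 0.5126 × √25 = 2.5630
Two-sided α = 0.05 → critical value z_{0.025} = 1.960.
Power = Φ(λ − 1.960) + Φ(−λ − 1.960) = Φ(0.603) + Φ(-4.523) = 0.7268 + 0.0000 = 0.7268.

Power ≈ 0.727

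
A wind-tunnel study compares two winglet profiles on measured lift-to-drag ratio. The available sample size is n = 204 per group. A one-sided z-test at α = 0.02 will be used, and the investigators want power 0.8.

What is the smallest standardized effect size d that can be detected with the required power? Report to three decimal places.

d ≈ 0.287

Required noncentrality: δ = z_{0.02} + z_{0.20} = 2.054 + 0.842 = 2.895.
δ = d·√(n/2) ⇒ d = δ/√(n/2) = 2.895/√(204/2) = 0.2867.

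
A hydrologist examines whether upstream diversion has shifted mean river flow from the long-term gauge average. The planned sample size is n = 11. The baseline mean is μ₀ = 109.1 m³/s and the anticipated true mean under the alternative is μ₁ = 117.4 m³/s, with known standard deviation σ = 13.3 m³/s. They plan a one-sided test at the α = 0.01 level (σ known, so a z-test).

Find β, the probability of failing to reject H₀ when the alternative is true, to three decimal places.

Standardized effect: d = |μ₁ − μ₀| / σ = |117.4 − 109.1| / 13.3 = 0.6241
Noncentrality parameter: δ = d·√n = 0.6241 × √11 = 2.0698
One-sided α = 0.01 → critical value z_{0.01} = 2.326.
Power = Φ(δ − 2.326) = Φ(-0.257) = 0.3988.
Type II error: β = 1 − power = 1 − 0.3988 = 0.6012.

β ≈ 0.601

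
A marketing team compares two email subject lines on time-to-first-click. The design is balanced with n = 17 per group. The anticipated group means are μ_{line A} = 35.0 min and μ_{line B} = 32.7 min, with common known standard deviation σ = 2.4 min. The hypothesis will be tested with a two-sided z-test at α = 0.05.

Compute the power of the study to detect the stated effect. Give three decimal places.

Power ≈ 0.798

Standardized effect: d = |μ_{line A} − μ_{line B}| / σ = |35.0 − 32.7| / 2.4 = 0.9583
Noncentrality parameter: δ = d·√(n/2) = 0.9583 × √(17/2) = 2.7940
Two-sided α = 0.05 → critical value z_{0.025} = 1.960.
Power = Φ(δ − 1.960) + Φ(−δ − 1.960) = Φ(0.834) + Φ(-4.754) = 0.7979 + 0.0000 = 0.7979.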